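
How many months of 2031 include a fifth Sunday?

4

A month has five Sundays exactly when Sunday falls within its first (length − 28) days.
Jan: 31 days, starts Wed → 5 of Wed, Thu, Fri
Feb: 28 days, starts Sat → 5 of (none)
Mar: 31 days, starts Sat → 5 of Sat, Sun, Mon ✓
Apr: 30 days, starts Tue → 5 of Tue, Wed
May: 31 days, starts Thu → 5 of Thu, Fri, Sat
Jun: 30 days, starts Sun → 5 of Sun, Mon ✓
Jul: 31 days, starts Tue → 5 of Tue, Wed, Thu
Aug: 31 days, starts Fri → 5 of Fri, Sat, Sun ✓
Sep: 30 days, starts Mon → 5 of Mon, Tue
Oct: 31 days, starts Wed → 5 of Wed, Thu, Fri
Nov: 30 days, starts Sat → 5 of Sat, Sun ✓
Dec: 31 days, starts Mon → 5 of Mon, Tue, Wed
Months with five Sundays: Mar, Jun, Aug, Nov.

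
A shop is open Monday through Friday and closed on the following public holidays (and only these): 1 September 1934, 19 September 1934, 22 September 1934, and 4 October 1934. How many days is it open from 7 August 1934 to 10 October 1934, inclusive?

7 August 1934 is a Tuesday.
From 7 August 1934 to 10 October 1934 is 65 days inclusive.
65 = 7 × 9 + 2, so there are 9 full weeks plus 2 extra days.
Each full week contributes 5 weekdays (Mon–Fri): 9 × 5 = 45.
The 2 extra days are Tue, Wed — 2 of them qualify.
Total: 45 + 2 = 47.
Holidays: 1 September 1934 (Sat); 19 September 1934 (Wed); 22 September 1934 (Sat); 4 October 1934 (Thu).
2 of the 4 holidays fall on weekdays; the rest are weekends and were already excluded.
Business days: 47 − 2 = 45.

45 working days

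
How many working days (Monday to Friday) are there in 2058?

261 weekdays

1 January 2058 is a Tuesday.
That's 365 days from start to end, counting both.
365 = 7 × 52 + 1, so there are 52 full weeks plus 1 extra day.
Each full week contributes 5 weekdays (Mon–Fri): 52 × 5 = 260.
The 1 extra day is Tuesday — 1 of them qualifies.
Total: 260 + 1 = 261.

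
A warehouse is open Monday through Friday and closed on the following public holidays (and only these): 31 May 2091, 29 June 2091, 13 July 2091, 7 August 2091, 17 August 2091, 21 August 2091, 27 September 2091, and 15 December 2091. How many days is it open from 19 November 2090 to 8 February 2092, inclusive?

19 November 2090 is a Sunday.
That's 447 days from start to end, counting both.
447 = 7 × 63 + 6, so there are 63 full weeks plus 6 extra days.
Each full week contributes 5 weekdays (Mon–Fri): 63 × 5 = 315.
The 6 extra days are Sunday, Monday, Tuesday, Wednesday, Thursday, Friday — 5 of them qualify.
Total: 315 + 5 = 320.
Holidays: 31 May 2091 (Thu); 29 June 2091 (Fri); 13 July 2091 (Fri); 7 August 2091 (Tue); 17 August 2091 (Fri); 21 August 2091 (Tue); 27 September 2091 (Thu); 15 December 2091 (Sat).
7 of the 8 holidays fall on weekdays; the rest are weekends and were already excluded.
Business days: 320 − 7 = 313.

313 business days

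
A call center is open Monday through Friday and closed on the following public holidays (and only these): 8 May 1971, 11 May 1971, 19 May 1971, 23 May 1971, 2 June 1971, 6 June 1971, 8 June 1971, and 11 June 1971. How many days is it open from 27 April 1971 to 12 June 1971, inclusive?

27 April 1971 is a Tuesday.
From 27 April 1971 to 12 June 1971 is 47 days inclusive.
47 = 7 × 6 + 5, so there are 6 full weeks plus 5 extra days.
Each full week contributes 5 weekdays (Mon–Fri): 6 × 5 = 30.
The 5 extra days are Tue, Wed, Thu, Fri, Sat — 4 of them qualify.
Total: 30 + 4 = 34.
Holidays: 8 May 1971 (Sat); 11 May 1971 (Tue); 19 May 1971 (Wed); 23 May 1971 (Sun); 2 June 1971 (Wed); 6 June 1971 (Sun); 8 June 1971 (Tue); 11 June 1971 (Fri).
5 of the 8 holidays fall on weekdays; the rest are weekends and were already excluded.
Business days: 34 − 5 = 29.

29 working days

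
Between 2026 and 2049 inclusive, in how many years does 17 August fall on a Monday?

4

Day of week of August 17 in each year:
2026: Mon ✓, 2027: Tue, 2028: Thu, 2029: Fri, 2030: Sat, 2031: Sun, 2032: Tue, 2033: Wed, 2034: Thu, 2035: Fri, 2036: Sun, 2037: Mon ✓, 2038: Tue, 2039: Wed, 2040: Fri, 2041: Sat, 2042: Sun, 2043: Mon ✓, 2044: Wed, 2045: Thu, 2046: Fri, 2047: Sat, 2048: Mon ✓, 2049: Tue
Mondays: 2026, 2037, 2043, 2048.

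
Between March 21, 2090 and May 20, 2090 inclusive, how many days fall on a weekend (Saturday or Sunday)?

March 21, 2090 is a Tuesday.
That's 61 days from start to end, counting both.
61 = 7 × 8 + 5, so there are 8 full weeks plus 5 extra days.
Each full week contributes 2 weekend days (Sat, Sun): 8 × 2 = 16.
The 5 extra days are Tuesday, Wednesday, Thursday, Friday, Saturday — 1 of them qualifies.
Total: 16 + 1 = 17.

17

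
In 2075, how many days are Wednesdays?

Jan 1, 2075 is a Tuesday.
From Jan 1, 2075 to Dec 31, 2075 is 365 days inclusive.
365 = 7 × 52 + 1, so there are 52 full weeks plus 1 extra day.
Each full week contributes one Wednesday: 52 so far.
The 1 extra day is Tue — none qualify.
Total: 52 + 0 = 52.

52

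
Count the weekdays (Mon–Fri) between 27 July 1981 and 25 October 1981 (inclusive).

65

27 July 1981 is a Monday.
That's 91 days from start to end, counting both.
91 = 7 × 13, so the span is exactly 13 full weeks.
Each full week contributes 5 weekdays (Mon–Fri): 13 × 5 = 65.
Total: 65.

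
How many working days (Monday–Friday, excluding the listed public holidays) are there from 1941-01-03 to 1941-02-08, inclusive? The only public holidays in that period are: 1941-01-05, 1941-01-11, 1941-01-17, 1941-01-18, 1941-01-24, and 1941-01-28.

23 working days

1941-01-03 is a Friday.
The range spans 37 days (inclusive of both endpoints).
37 = 7 × 5 + 2, so there are 5 full weeks plus 2 extra days.
Each full week contributes 5 weekdays (Mon–Fri): 5 × 5 = 25.
The 2 extra days are Friday, Saturday — 1 of them qualifies.
Total: 25 + 1 = 26.
Holidays: 1941-01-05 (Sun); 1941-01-11 (Sat); 1941-01-17 (Fri); 1941-01-18 (Sat); 1941-01-24 (Fri); 1941-01-28 (Tue).
3 of the 6 holidays fall on weekdays; the rest are weekends and were already excluded.
Business days: 26 − 3 = 23.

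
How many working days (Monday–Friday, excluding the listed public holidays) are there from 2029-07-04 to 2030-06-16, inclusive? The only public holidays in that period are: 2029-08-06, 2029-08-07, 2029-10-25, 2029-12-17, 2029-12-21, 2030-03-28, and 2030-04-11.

2029-07-04 is a Wednesday.
That's 348 days from start to end, counting both.
348 = 7 × 49 + 5, so there are 49 full weeks plus 5 extra days.
Each full week contributes 5 weekdays (Mon–Fri): 49 × 5 = 245.
The 5 extra days are Wed, Thu, Fri, Sat, Sun — 3 of them qualify.
Total: 245 + 3 = 248.
Holidays: 2029-08-06 (Mon); 2029-08-07 (Tue); 2029-10-25 (Thu); 2029-12-17 (Mon); 2029-12-21 (Fri); 2030-03-28 (Thu); 2030-04-11 (Thu).
All 7 holidays fall on weekdays, so subtract 7.
Business days: 248 − 7 = 241.

241 working days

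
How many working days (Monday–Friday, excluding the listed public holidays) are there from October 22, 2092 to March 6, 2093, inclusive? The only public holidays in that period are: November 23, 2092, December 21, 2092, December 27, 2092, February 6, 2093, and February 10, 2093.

96

October 22, 2092 is a Wednesday.
That's 136 days from start to end, counting both.
136 = 7 × 19 + 3, so there are 19 full weeks plus 3 extra days.
Each full week contributes 5 weekdays (Mon–Fri): 19 × 5 = 95.
The 3 extra days are Wed, Thu, Fri — 3 of them qualify.
Total: 95 + 3 = 98.
Holidays: November 23, 2092 (Sun); December 21, 2092 (Sun); December 27, 2092 (Sat); February 6, 2093 (Fri); February 10, 2093 (Tue).
2 of the 5 holidays fall on weekdays; the rest are weekends and were already excluded.
Business days: 98 − 2 = 96.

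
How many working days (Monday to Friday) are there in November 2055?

22

Nov 1, 2055 is a Monday.
That's 30 days from start to end, counting both.
30 = 7 × 4 + 2, so there are 4 full weeks plus 2 extra days.
Each full week contributes 5 weekdays (Mon–Fri): 4 × 5 = 20.
The 2 extra days are Mon, Tue — 2 of them qualify.
Total: 20 + 2 = 22.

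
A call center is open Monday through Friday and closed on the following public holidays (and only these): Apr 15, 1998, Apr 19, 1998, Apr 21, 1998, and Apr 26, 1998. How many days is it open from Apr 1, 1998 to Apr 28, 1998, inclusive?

18 working days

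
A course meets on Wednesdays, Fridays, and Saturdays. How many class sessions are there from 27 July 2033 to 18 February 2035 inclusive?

246

27 July 2033 is a Wednesday.
The range spans 572 days (inclusive of both endpoints).
572 = 7 × 81 + 5, so there are 81 full weeks plus 5 extra days.
Each full week contributes 3 days from the set (Wed, Fri, Sat): 81 × 3 = 243.
The 5 extra days are Wed, Thu, Fri, Sat, Sun — 3 of them qualify.
Total: 243 + 3 = 246.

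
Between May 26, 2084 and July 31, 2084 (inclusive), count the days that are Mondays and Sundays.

20

May 26, 2084 is a Friday.
That's 67 days from start to end, counting both.
67 = 7 × 9 + 4, so there are 9 full weeks plus 4 extra days.
Each full week contributes 2 days from the set (Mon, Sun): 9 × 2 = 18.
The 4 extra days are Fri, Sat, Sun, Mon — 2 of them qualify.
Total: 18 + 2 = 20.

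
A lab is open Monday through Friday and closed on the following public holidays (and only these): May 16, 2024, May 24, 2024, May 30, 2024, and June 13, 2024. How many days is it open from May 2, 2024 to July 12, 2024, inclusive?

48

May 2, 2024 is a Thursday.
From May 2, 2024 to July 12, 2024 is 72 days inclusive.
72 = 7 × 10 + 2, so there are 10 full weeks plus 2 extra days.
Each full week contributes 5 weekdays (Mon–Fri): 10 × 5 = 50.
The 2 extra days are Thursday, Friday — 2 of them qualify.
Total: 50 + 2 = 52.
Holidays: May 16, 2024 (Thu); May 24, 2024 (Fri); May 30, 2024 (Thu); June 13, 2024 (Thu).
All 4 holidays fall on weekdays, so subtract 4.
Business days: 52 − 4 = 48.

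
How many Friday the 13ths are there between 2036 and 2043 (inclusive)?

Friday-the-13ths by year:
2036: Jun
2037: Feb, Mar, Nov
2038: Aug
2039: May
2040: Jan, Apr, Jul
2041: Sep, Dec
2042: Jun
2043: Feb, Mar, Nov

15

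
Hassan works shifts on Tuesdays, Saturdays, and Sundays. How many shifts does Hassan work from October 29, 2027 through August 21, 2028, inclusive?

128

October 29, 2027 is a Friday.
From October 29, 2027 to August 21, 2028 is 298 days inclusive.
298 = 7 × 42 + 4, so there are 42 full weeks plus 4 extra days.
Each full week contributes 3 days from the set (Tue, Sat, Sun): 42 × 3 = 126.
The 4 extra days are Fri, Sat, Sun, Mon — 2 of them qualify.
Total: 126 + 2 = 128.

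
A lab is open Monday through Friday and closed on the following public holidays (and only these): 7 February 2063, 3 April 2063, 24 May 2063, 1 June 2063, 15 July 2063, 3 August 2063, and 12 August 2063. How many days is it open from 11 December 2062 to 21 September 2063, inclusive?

11 December 2062 is a Monday.
The range spans 285 days (inclusive of both endpoints).
285 = 7 × 40 + 5, so there are 40 full weeks plus 5 extra days.
Each full week contributes 5 weekdays (Mon–Fri): 40 × 5 = 200.
The 5 extra days are Monday, Tuesday, Wednesday, Thursday, Friday — 5 of them qualify.
Total: 200 + 5 = 205.
Holidays: 7 February 2063 (Wed); 3 April 2063 (Tue); 24 May 2063 (Thu); 1 June 2063 (Fri); 15 July 2063 (Sun); 3 August 2063 (Fri); 12 August 2063 (Sun).
5 of the 7 holidays fall on weekdays; the rest are weekends and were already excluded.
Business days: 205 − 5 = 200.

200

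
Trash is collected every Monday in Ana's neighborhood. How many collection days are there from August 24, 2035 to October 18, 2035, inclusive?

8

August 24, 2035 is a Friday.
The range spans 56 days (inclusive of both endpoints).
56 = 7 × 8, so the span is exactly 8 full weeks.
Each full week contributes one Monday: 8 so far.
Total: 8.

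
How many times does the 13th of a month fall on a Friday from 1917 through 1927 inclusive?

18

Friday-the-13ths by year:
1917: Apr, Jul
1918: Sep, Dec
1919: Jun
1920: Feb, Aug
1921: May
1922: Jan, Oct
1923: Apr, Jul
1924: Jun
1925: Feb, Mar, Nov
1926: Aug
1927: May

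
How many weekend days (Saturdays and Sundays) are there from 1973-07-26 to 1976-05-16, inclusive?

1973-07-26 is a Thursday.
That's 1026 days from start to end, counting both.
1026 = 7 × 146 + 4, so there are 146 full weeks plus 4 extra days.
Each full week contributes 2 weekend days (Sat, Sun): 146 × 2 = 292.
The 4 extra days are Thursday, Friday, Saturday, Sunday — 2 of them qualify.
Total: 292 + 2 = 294.

294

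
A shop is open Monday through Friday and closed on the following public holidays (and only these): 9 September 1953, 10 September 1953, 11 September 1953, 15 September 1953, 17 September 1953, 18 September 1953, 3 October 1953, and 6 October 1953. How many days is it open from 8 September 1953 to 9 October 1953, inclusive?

8 September 1953 is a Tuesday.
The range spans 32 days (inclusive of both endpoints).
32 = 7 × 4 + 4, so there are 4 full weeks plus 4 extra days.
Each full week contributes 5 weekdays (Mon–Fri): 4 × 5 = 20.
The 4 extra days are Tuesday, Wednesday, Thursday, Friday — 4 of them qualify.
Total: 20 + 4 = 24.
Holidays: 9 September 1953 (Wed); 10 September 1953 (Thu); 11 September 1953 (Fri); 15 September 1953 (Tue); 17 September 1953 (Thu); 18 September 1953 (Fri); 3 October 1953 (Sat); 6 October 1953 (Tue).
7 of the 8 holidays fall on weekdays; the rest are weekends and were already excluded.
Business days: 24 − 7 = 17.

17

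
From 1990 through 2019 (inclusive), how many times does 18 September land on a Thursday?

4

Day of week of September 18 in each year:
1990: Tue, 1991: Wed, 1992: Fri, 1993: Sat, 1994: Sun, 1995: Mon, 1996: Wed, 1997: Thu ✓, 1998: Fri, 1999: Sat, 2000: Mon, 2001: Tue, 2002: Wed, 2003: Thu ✓, 2004: Sat, 2005: Sun, 2006: Mon, 2007: Tue, 2008: Thu ✓, 2009: Fri, 2010: Sat, 2011: Sun, 2012: Tue, 2013: Wed, 2014: Thu ✓, 2015: Fri, 2016: Sun, 2017: Mon, 2018: Tue, 2019: Wed
Thursdays: 1997, 2003, 2008, 2014.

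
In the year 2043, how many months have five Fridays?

A month has five Fridays exactly when Friday falls within its first (length − 28) days.
Jan: 31 days, starts Thu → 5 of Thu, Fri, Sat ✓
Feb: 28 days, starts Sun → 5 of (none)
Mar: 31 days, starts Sun → 5 of Sun, Mon, Tue
Apr: 30 days, starts Wed → 5 of Wed, Thu
May: 31 days, starts Fri → 5 of Fri, Sat, Sun ✓
Jun: 30 days, starts Mon → 5 of Mon, Tue
Jul: 31 days, starts Wed → 5 of Wed, Thu, Fri ✓
Aug: 31 days, starts Sat → 5 of Sat, Sun, Mon
Sep: 30 days, starts Tue → 5 of Tue, Wed
Oct: 31 days, starts Thu → 5 of Thu, Fri, Sat ✓
Nov: 30 days, starts Sun → 5 of Sun, Mon
Dec: 31 days, starts Tue → 5 of Tue, Wed, Thu
Months with five Fridays: Jan, May, Jul, Oct.

4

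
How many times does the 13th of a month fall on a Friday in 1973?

The 13th falls on a Friday when the month's 13th has weekday Fri.
Jan 13 is Sat; Feb 13 is Tue; Mar 13 is Tue; Apr 13 is Fri ✓; May 13 is Sun; Jun 13 is Wed; Jul 13 is Fri ✓; Aug 13 is Mon; Sep 13 is Thu; Oct 13 is Sat; Nov 13 is Tue; Dec 13 is Thu.
Friday the 13ths: Apr, Jul.

2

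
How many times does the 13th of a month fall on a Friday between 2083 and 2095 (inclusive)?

20

Friday-the-13ths by year:
2083: Aug
2084: Oct
2085: Apr, Jul
2086: Sep, Dec
2087: Jun
2088: Feb, Aug
2089: May
2090: Jan, Oct
2091: Apr, Jul
2092: Jun
2093: Feb, Mar, Nov
2094: Aug
2095: May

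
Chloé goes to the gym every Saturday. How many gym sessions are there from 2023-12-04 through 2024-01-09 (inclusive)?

2023-12-04 is a Monday.
That's 37 days from start to end, counting both.
37 = 7 × 5 + 2, so there are 5 full weeks plus 2 extra days.
Each full week contributes one Saturday: 5 so far.
The 2 extra days are Monday, Tuesday — none qualify.
Total: 5 + 0 = 5.

5 Saturdays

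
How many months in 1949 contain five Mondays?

A month has five Mondays exactly when Monday falls within its first (length − 28) days.
Jan: 31 days, starts Sat → 5 of Sat, Sun, Mon ✓
Feb: 28 days, starts Tue → 5 of (none)
Mar: 31 days, starts Tue → 5 of Tue, Wed, Thu
Apr: 30 days, starts Fri → 5 of Fri, Sat
May: 31 days, starts Sun → 5 of Sun, Mon, Tue ✓
Jun: 30 days, starts Wed → 5 of Wed, Thu
Jul: 31 days, starts Fri → 5 of Fri, Sat, Sun
Aug: 31 days, starts Mon → 5 of Mon, Tue, Wed ✓
Sep: 30 days, starts Thu → 5 of Thu, Fri
Oct: 31 days, starts Sat → 5 of Sat, Sun, Mon ✓
Nov: 30 days, starts Tue → 5 of Tue, Wed
Dec: 31 days, starts Thu → 5 of Thu, Fri, Sat
Months with five Mondays: Jan, May, Aug, Oct.

4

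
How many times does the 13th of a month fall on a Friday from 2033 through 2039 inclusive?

11

Friday-the-13ths by year:
2033: May
2034: Jan, Oct
2035: Apr, Jul
2036: Jun
2037: Feb, Mar, Nov
2038: Aug
2039: May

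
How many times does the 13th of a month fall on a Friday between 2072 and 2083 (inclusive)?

Friday-the-13ths by year:
2072: May
2073: Jan, Oct
2074: Apr, Jul
2075: Sep, Dec
2076: Mar, Nov
2077: Aug
2078: May
2079: Jan, Oct
2080: Sep, Dec
2081: Jun
2082: Feb, Mar, Nov
2083: Aug

20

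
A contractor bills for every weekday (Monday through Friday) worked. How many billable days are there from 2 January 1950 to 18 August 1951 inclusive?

425 weekdays

2 January 1950 is a Monday.
The range spans 594 days (inclusive of both endpoints).
594 = 7 × 84 + 6, so there are 84 full weeks plus 6 extra days.
Each full week contributes 5 weekdays (Mon–Fri): 84 × 5 = 420.
The 6 extra days are Mon, Tue, Wed, Thu, Fri, Sat — 5 of them qualify.
Total: 420 + 5 = 425.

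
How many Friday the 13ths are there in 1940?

2

The 13th falls on a Friday when the month's 13th has weekday Fri.
Jan 13 is Sat; Feb 13 is Tue; Mar 13 is Wed; Apr 13 is Sat; May 13 is Mon; Jun 13 is Thu; Jul 13 is Sat; Aug 13 is Tue; Sep 13 is Fri ✓; Oct 13 is Sun; Nov 13 is Wed; Dec 13 is Fri ✓.
Friday the 13ths: Sep, Dec.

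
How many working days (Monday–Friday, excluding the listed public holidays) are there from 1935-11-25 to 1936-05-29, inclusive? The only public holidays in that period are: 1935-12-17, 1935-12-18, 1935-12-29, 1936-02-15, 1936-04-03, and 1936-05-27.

131

1935-11-25 is a Monday.
The range spans 187 days (inclusive of both endpoints).
187 = 7 × 26 + 5, so there are 26 full weeks plus 5 extra days.
Each full week contributes 5 weekdays (Mon–Fri): 26 × 5 = 130.
The 5 extra days are Mon, Tue, Wed, Thu, Fri — 5 of them qualify.
Total: 130 + 5 = 135.
Holidays: 1935-12-17 (Tue); 1935-12-18 (Wed); 1935-12-29 (Sun); 1936-02-15 (Sat); 1936-04-03 (Fri); 1936-05-27 (Wed).
4 of the 6 holidays fall on weekdays; the rest are weekends and were already excluded.
Business days: 135 − 4 = 131.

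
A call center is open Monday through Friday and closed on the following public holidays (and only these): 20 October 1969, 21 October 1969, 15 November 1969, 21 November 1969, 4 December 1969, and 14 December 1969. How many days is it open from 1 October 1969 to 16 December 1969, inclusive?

51

1 October 1969 is a Wednesday.
The range spans 77 days (inclusive of both endpoints).
77 = 7 × 11, so the span is exactly 11 full weeks.
Each full week contributes 5 weekdays (Mon–Fri): 11 × 5 = 55.
Total: 55.
Holidays: 20 October 1969 (Mon); 21 October 1969 (Tue); 15 November 1969 (Sat); 21 November 1969 (Fri); 4 December 1969 (Thu); 14 December 1969 (Sun).
4 of the 6 holidays fall on weekdays; the rest are weekends and were already excluded.
Business days: 55 − 4 = 51.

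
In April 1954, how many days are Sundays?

1954-04-01 is a Thursday.
That's 30 days from start to end, counting both.
30 = 7 × 4 + 2, so there are 4 full weeks plus 2 extra days.
Each full week contributes one Sunday: 4 so far.
The 2 extra days are Thu, Fri — none qualify.
Total: 4 + 0 = 4.

4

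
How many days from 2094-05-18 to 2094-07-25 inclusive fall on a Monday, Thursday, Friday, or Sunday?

2094-05-18 is a Tuesday.
From 2094-05-18 to 2094-07-25 is 69 days inclusive.
69 = 7 × 9 + 6, so there are 9 full weeks plus 6 extra days.
Each full week contributes 4 days from the set (Mon, Thu, Fri, Sun): 9 × 4 = 36.
The 6 extra days are Tue, Wed, Thu, Fri, Sat, Sun — 3 of them qualify.
Total: 36 + 3 = 39.

39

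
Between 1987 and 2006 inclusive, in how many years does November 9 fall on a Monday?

3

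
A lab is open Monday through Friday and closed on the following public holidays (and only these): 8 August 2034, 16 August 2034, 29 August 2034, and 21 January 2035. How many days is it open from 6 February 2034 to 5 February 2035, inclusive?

6 February 2034 is a Monday.
The range spans 365 days (inclusive of both endpoints).
365 = 7 × 52 + 1, so there are 52 full weeks plus 1 extra day.
Each full week contributes 5 weekdays (Mon–Fri): 52 × 5 = 260.
The 1 extra day is Mon — 1 of them qualifies.
Total: 260 + 1 = 261.
Holidays: 8 August 2034 (Tue); 16 August 2034 (Wed); 29 August 2034 (Tue); 21 January 2035 (Sun).
3 of the 4 holidays fall on weekdays; the rest are weekends and were already excluded.
Business days: 261 − 3 = 258.

258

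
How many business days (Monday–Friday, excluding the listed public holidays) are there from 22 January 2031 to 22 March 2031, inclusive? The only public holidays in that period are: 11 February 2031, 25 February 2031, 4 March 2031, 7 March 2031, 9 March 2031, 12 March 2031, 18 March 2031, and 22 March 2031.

22 January 2031 is a Wednesday.
The range spans 60 days (inclusive of both endpoints).
60 = 7 × 8 + 4, so there are 8 full weeks plus 4 extra days.
Each full week contributes 5 weekdays (Mon–Fri): 8 × 5 = 40.
The 4 extra days are Wed, Thu, Fri, Sat — 3 of them qualify.
Total: 40 + 3 = 43.
Holidays: 11 February 2031 (Tue); 25 February 2031 (Tue); 4 March 2031 (Tue); 7 March 2031 (Fri); 9 March 2031 (Sun); 12 March 2031 (Wed); 18 March 2031 (Tue); 22 March 2031 (Sat).
6 of the 8 holidays fall on weekdays; the rest are weekends and were already excluded.
Business days: 43 − 6 = 37.

37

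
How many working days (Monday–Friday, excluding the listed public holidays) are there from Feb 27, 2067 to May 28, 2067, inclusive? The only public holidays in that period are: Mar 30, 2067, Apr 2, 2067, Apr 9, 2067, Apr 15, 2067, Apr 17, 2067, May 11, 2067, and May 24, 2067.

61

Feb 27, 2067 is a Sunday.
The range spans 91 days (inclusive of both endpoints).
91 = 7 × 13, so the span is exactly 13 full weeks.
Each full week contributes 5 weekdays (Mon–Fri): 13 × 5 = 65.
Total: 65.
Holidays: Mar 30, 2067 (Wed); Apr 2, 2067 (Sat); Apr 9, 2067 (Sat); Apr 15, 2067 (Fri); Apr 17, 2067 (Sun); May 11, 2067 (Wed); May 24, 2067 (Tue).
4 of the 7 holidays fall on weekdays; the rest are weekends and were already excluded.
Business days: 65 − 4 = 61.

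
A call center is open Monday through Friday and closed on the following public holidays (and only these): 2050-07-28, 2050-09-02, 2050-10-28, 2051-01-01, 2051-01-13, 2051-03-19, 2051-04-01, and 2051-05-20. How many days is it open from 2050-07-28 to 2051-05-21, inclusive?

2050-07-28 is a Thursday.
From 2050-07-28 to 2051-05-21 is 298 days inclusive.
298 = 7 × 42 + 4, so there are 42 full weeks plus 4 extra days.
Each full week contributes 5 weekdays (Mon–Fri): 42 × 5 = 210.
The 4 extra days are Thursday, Friday, Saturday, Sunday — 2 of them qualify.
Total: 210 + 2 = 212.
Holidays: 2050-07-28 (Thu); 2050-09-02 (Fri); 2050-10-28 (Fri); 2051-01-01 (Sun); 2051-01-13 (Fri); 2051-03-19 (Sun); 2051-04-01 (Sat); 2051-05-20 (Sat).
4 of the 8 holidays fall on weekdays; the rest are weekends and were already excluded.
Business days: 212 − 4 = 208.

208 working days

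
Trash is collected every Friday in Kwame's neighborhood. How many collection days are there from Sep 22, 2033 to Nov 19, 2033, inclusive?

Sep 22, 2033 is a Thursday.
That's 59 days from start to end, counting both.
59 = 7 × 8 + 3, so there are 8 full weeks plus 3 extra days.
Each full week contributes one Friday: 8 so far.
The 3 extra days are Thursday, Friday, Saturday — 1 of them qualifies.
Total: 8 + 1 = 9.

9 Fridays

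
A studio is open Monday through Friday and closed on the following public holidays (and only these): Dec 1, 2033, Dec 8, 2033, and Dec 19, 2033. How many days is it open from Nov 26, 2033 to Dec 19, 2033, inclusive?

13 business days

Nov 26, 2033 is a Saturday.
The range spans 24 days (inclusive of both endpoints).
24 = 7 × 3 + 3, so there are 3 full weeks plus 3 extra days.
Each full week contributes 5 weekdays (Mon–Fri): 3 × 5 = 15.
The 3 extra days are Sat, Sun, Mon — 1 of them qualifies.
Total: 15 + 1 = 16.
Holidays: Dec 1, 2033 (Thu); Dec 8, 2033 (Thu); Dec 19, 2033 (Mon).
All 3 holidays fall on weekdays, so subtract 3.
Business days: 16 − 3 = 13.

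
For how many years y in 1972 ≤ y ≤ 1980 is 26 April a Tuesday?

1

Day of week of April 26 in each year:
1972: Wed, 1973: Thu, 1974: Fri, 1975: Sat, 1976: Mon, 1977: Tue ✓, 1978: Wed, 1979: Thu, 1980: Sat
Tuesdays: 1977.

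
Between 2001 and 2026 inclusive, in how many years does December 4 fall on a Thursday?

4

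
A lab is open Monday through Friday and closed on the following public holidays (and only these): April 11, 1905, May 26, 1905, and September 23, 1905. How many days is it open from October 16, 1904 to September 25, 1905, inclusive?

October 16, 1904 is a Sunday.
That's 345 days from start to end, counting both.
345 = 7 × 49 + 2, so there are 49 full weeks plus 2 extra days.
Each full week contributes 5 weekdays (Mon–Fri): 49 × 5 = 245.
The 2 extra days are Sunday, Monday — 1 of them qualifies.
Total: 245 + 1 = 246.
Holidays: April 11, 1905 (Tue); May 26, 1905 (Fri); September 23, 1905 (Sat).
2 of the 3 holidays fall on weekdays; the rest are weekends and were already excluded.
Business days: 246 − 2 = 244.

244 business days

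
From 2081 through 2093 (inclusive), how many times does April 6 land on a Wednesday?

1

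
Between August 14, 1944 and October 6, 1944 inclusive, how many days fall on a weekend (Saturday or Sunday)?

14

August 14, 1944 is a Monday.
From August 14, 1944 to October 6, 1944 is 54 days inclusive.
54 = 7 × 7 + 5, so there are 7 full weeks plus 5 extra days.
Each full week contributes 2 weekend days (Sat, Sun): 7 × 2 = 14.
The 5 extra days are Monday, Tuesday, Wednesday, Thursday, Friday — none qualify.
Total: 14 + 0 = 14.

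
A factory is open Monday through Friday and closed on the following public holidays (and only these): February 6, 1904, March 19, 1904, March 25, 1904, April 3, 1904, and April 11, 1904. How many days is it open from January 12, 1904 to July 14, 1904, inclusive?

131

January 12, 1904 is a Tuesday.
The range spans 185 days (inclusive of both endpoints).
185 = 7 × 26 + 3, so there are 26 full weeks plus 3 extra days.
Each full week contributes 5 weekdays (Mon–Fri): 26 × 5 = 130.
The 3 extra days are Tuesday, Wednesday, Thursday — 3 of them qualify.
Total: 130 + 3 = 133.
Holidays: February 6, 1904 (Sat); March 19, 1904 (Sat); March 25, 1904 (Fri); April 3, 1904 (Sun); April 11, 1904 (Mon).
2 of the 5 holidays fall on weekdays; the rest are weekends and were already excluded.
Business days: 133 − 2 = 131.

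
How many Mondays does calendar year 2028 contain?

1 January 2028 is a Saturday.
The range spans 366 days (inclusive of both endpoints).
366 = 7 × 52 + 2, so there are 52 full weeks plus 2 extra days.
Each full week contributes one Monday: 52 so far.
The 2 extra days are Sat, Sun — none qualify.
Total: 52 + 0 = 52.

52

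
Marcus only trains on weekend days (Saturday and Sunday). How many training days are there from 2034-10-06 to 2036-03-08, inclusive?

149

2034-10-06 is a Friday.
The range spans 520 days (inclusive of both endpoints).
520 = 7 × 74 + 2, so there are 74 full weeks plus 2 extra days.
Each full week contributes 2 weekend days (Sat, Sun): 74 × 2 = 148.
The 2 extra days are Fri, Sat — 1 of them qualifies.
Total: 148 + 1 = 149.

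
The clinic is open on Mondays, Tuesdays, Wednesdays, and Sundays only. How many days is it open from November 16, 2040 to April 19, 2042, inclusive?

November 16, 2040 is a Friday.
From November 16, 2040 to April 19, 2042 is 520 days inclusive.
520 = 7 × 74 + 2, so there are 74 full weeks plus 2 extra days.
Each full week contributes 4 days from the set (Mon, Tue, Wed, Sun): 74 × 4 = 296.
The 2 extra days are Friday, Saturday — none qualify.
Total: 296 + 0 = 296.

296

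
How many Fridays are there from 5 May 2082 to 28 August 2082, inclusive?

5 May 2082 is a Tuesday.
The range spans 116 days (inclusive of both endpoints).
116 = 7 × 16 + 4, so there are 16 full weeks plus 4 extra days.
Each full week contributes one Friday: 16 so far.
The 4 extra days are Tue, Wed, Thu, Fri — 1 of them qualifies.
Total: 16 + 1 = 17.

17 Fridays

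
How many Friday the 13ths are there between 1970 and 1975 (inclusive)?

Friday-the-13ths by year:
1970: Feb, Mar, Nov
1971: Aug
1972: Oct
1973: Apr, Jul
1974: Sep, Dec
1975: Jun

10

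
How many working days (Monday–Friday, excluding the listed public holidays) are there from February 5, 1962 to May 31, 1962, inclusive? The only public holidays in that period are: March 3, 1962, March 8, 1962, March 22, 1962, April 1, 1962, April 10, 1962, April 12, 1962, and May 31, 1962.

79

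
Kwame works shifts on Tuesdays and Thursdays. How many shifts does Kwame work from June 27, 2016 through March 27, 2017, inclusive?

June 27, 2016 is a Monday.
From June 27, 2016 to March 27, 2017 is 274 days inclusive.
274 = 7 × 39 + 1, so there are 39 full weeks plus 1 extra day.
Each full week contributes 2 days from the set (Tue, Thu): 39 × 2 = 78.
The 1 extra day is Monday — none qualify.
Total: 78 + 0 = 78.

78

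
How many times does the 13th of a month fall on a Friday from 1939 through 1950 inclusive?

Friday-the-13ths by year:
1939: Jan, Oct
1940: Sep, Dec
1941: Jun
1942: Feb, Mar, Nov
1943: Aug
1944: Oct
1945: Apr, Jul
1946: Sep, Dec
1947: Jun
1948: Feb, Aug
1949: May
1950: Jan, Oct

20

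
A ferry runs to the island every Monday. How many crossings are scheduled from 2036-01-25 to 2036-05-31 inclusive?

18 Mondays

2036-01-25 is a Friday.
That's 128 days from start to end, counting both.
128 = 7 × 18 + 2, so there are 18 full weeks plus 2 extra days.
Each full week contributes one Monday: 18 so far.
The 2 extra days are Friday, Saturday — none qualify.
Total: 18 + 0 = 18.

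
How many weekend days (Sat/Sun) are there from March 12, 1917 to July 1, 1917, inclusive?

32

March 12, 1917 is a Monday.
From March 12, 1917 to July 1, 1917 is 112 days inclusive.
112 = 7 × 16, so the span is exactly 16 full weeks.
Each full week contributes 2 weekend days (Sat, Sun): 16 × 2 = 32.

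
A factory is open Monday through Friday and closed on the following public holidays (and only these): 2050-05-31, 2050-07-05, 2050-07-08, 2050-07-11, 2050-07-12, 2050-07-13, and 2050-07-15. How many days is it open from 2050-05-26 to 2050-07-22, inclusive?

35 working days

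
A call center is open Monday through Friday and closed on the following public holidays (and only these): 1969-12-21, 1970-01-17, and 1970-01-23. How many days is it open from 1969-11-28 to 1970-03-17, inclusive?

77

1969-11-28 is a Friday.
The range spans 110 days (inclusive of both endpoints).
110 = 7 × 15 + 5, so there are 15 full weeks plus 5 extra days.
Each full week contributes 5 weekdays (Mon–Fri): 15 × 5 = 75.
The 5 extra days are Fri, Sat, Sun, Mon, Tue — 3 of them qualify.
Total: 75 + 3 = 78.
Holidays: 1969-12-21 (Sun); 1970-01-17 (Sat); 1970-01-23 (Fri).
1 of the 3 holidays fall on weekdays; the rest are weekends and were already excluded.
Business days: 78 − 1 = 77.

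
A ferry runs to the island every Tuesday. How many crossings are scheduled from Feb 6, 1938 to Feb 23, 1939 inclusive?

Feb 6, 1938 is a Sunday.
The range spans 383 days (inclusive of both endpoints).
383 = 7 × 54 + 5, so there are 54 full weeks plus 5 extra days.
Each full week contributes one Tuesday: 54 so far.
The 5 extra days are Sunday, Monday, Tuesday, Wednesday, Thursday — 1 of them qualifies.
Total: 54 + 1 = 55.

55 Tuesdays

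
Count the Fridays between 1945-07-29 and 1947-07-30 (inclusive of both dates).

104

1945-07-29 is a Sunday.
From 1945-07-29 to 1947-07-30 is 732 days inclusive.
732 = 7 × 104 + 4, so there are 104 full weeks plus 4 extra days.
Each full week contributes one Friday: 104 so far.
The 4 extra days are Sun, Mon, Tue, Wed — none qualify.
Total: 104 + 0 = 104.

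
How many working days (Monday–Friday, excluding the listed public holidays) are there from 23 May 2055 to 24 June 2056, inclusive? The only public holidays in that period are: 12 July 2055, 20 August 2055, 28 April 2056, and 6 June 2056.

281

23 May 2055 is a Sunday.
From 23 May 2055 to 24 June 2056 is 399 days inclusive.
399 = 7 × 57, so the span is exactly 57 full weeks.
Each full week contributes 5 weekdays (Mon–Fri): 57 × 5 = 285.
Holidays: 12 July 2055 (Mon); 20 August 2055 (Fri); 28 April 2056 (Fri); 6 June 2056 (Tue).
All 4 holidays fall on weekdays, so subtract 4.
Business days: 285 − 4 = 281.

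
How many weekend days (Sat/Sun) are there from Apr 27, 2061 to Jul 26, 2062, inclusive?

130

Apr 27, 2061 is a Wednesday.
That's 456 days from start to end, counting both.
456 = 7 × 65 + 1, so there are 65 full weeks plus 1 extra day.
Each full week contributes 2 weekend days (Sat, Sun): 65 × 2 = 130.
The 1 extra day is Wednesday — none qualify.
Total: 130 + 0 = 130.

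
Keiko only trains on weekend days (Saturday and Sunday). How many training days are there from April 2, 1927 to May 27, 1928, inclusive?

April 2, 1927 is a Saturday.
From April 2, 1927 to May 27, 1928 is 422 days inclusive.
422 = 7 × 60 + 2, so there are 60 full weeks plus 2 extra days.
Each full week contributes 2 weekend days (Sat, Sun): 60 × 2 = 120.
The 2 extra days are Sat, Sun — 2 of them qualify.
Total: 120 + 2 = 122.

122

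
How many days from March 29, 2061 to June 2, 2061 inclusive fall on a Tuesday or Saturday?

19

March 29, 2061 is a Tuesday.
The range spans 66 days (inclusive of both endpoints).
66 = 7 × 9 + 3, so there are 9 full weeks plus 3 extra days.
Each full week contributes 2 days from the set (Tue, Sat): 9 × 2 = 18.
The 3 extra days are Tuesday, Wednesday, Thursday — 1 of them qualifies.
Total: 18 + 1 = 19.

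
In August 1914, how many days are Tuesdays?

4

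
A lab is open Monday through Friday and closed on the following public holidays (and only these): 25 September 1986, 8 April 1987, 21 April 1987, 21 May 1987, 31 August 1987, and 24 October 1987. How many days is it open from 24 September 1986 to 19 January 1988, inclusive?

24 September 1986 is a Wednesday.
From 24 September 1986 to 19 January 1988 is 483 days inclusive.
483 = 7 × 69, so the span is exactly 69 full weeks.
Each full week contributes 5 weekdays (Mon–Fri): 69 × 5 = 345.
Holidays: 25 September 1986 (Thu); 8 April 1987 (Wed); 21 April 1987 (Tue); 21 May 1987 (Thu); 31 August 1987 (Mon); 24 October 1987 (Sat).
5 of the 6 holidays fall on weekdays; the rest are weekends and were already excluded.
Business days: 345 − 5 = 340.

340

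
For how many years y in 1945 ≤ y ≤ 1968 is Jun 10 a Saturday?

Day of week of June 10 in each year:
1945: Sun, 1946: Mon, 1947: Tue, 1948: Thu, 1949: Fri, 1950: Sat ✓, 1951: Sun, 1952: Tue, 1953: Wed, 1954: Thu, 1955: Fri, 1956: Sun, 1957: Mon, 1958: Tue, 1959: Wed, 1960: Fri, 1961: Sat ✓, 1962: Sun, 1963: Mon, 1964: Wed, 1965: Thu, 1966: Fri, 1967: Sat ✓, 1968: Mon
Saturdays: 1950, 1961, 1967.

3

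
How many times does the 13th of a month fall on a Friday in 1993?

1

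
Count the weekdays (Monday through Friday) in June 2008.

21 weekdays

1 June 2008 is a Sunday.
The range spans 30 days (inclusive of both endpoints).
30 = 7 × 4 + 2, so there are 4 full weeks plus 2 extra days.
Each full week contributes 5 weekdays (Mon–Fri): 4 × 5 = 20.
The 2 extra days are Sunday, Monday — 1 of them qualifies.
Total: 20 + 1 = 21.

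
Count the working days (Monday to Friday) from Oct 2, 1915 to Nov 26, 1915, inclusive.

Oct 2, 1915 is a Saturday.
The range spans 56 days (inclusive of both endpoints).
56 = 7 × 8, so the span is exactly 8 full weeks.
Each full week contributes 5 weekdays (Mon–Fri): 8 × 5 = 40.
Total: 40.

40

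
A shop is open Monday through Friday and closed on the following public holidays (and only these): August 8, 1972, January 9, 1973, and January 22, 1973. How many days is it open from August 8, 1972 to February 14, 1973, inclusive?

134

August 8, 1972 is a Tuesday.
The range spans 191 days (inclusive of both endpoints).
191 = 7 × 27 + 2, so there are 27 full weeks plus 2 extra days.
Each full week contributes 5 weekdays (Mon–Fri): 27 × 5 = 135.
The 2 extra days are Tuesday, Wednesday — 2 of them qualify.
Total: 135 + 2 = 137.
Holidays: August 8, 1972 (Tue); January 9, 1973 (Tue); January 22, 1973 (Mon).
All 3 holidays fall on weekdays, so subtract 3.
Business days: 137 − 3 = 134.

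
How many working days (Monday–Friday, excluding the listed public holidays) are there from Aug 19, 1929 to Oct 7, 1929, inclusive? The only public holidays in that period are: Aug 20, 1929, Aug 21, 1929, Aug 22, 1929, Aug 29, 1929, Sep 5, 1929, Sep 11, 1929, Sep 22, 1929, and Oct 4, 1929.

29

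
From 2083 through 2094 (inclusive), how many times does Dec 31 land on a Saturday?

1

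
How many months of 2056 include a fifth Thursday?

A month has five Thursdays exactly when Thursday falls within its first (length − 28) days.
Jan: 31 days, starts Sat → 5 of Sat, Sun, Mon
Feb: 29 days, starts Tue → 5 of Tue
Mar: 31 days, starts Wed → 5 of Wed, Thu, Fri ✓
Apr: 30 days, starts Sat → 5 of Sat, Sun
May: 31 days, starts Mon → 5 of Mon, Tue, Wed
Jun: 30 days, starts Thu → 5 of Thu, Fri ✓
Jul: 31 days, starts Sat → 5 of Sat, Sun, Mon
Aug: 31 days, starts Tue → 5 of Tue, Wed, Thu ✓
Sep: 30 days, starts Fri → 5 of Fri, Sat
Oct: 31 days, starts Sun → 5 of Sun, Mon, Tue
Nov: 30 days, starts Wed → 5 of Wed, Thu ✓
Dec: 31 days, starts Fri → 5 of Fri, Sat, Sun
Months with five Thursdays: Mar, Jun, Aug, Nov.

4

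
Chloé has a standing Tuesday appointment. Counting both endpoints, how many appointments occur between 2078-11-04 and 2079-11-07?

53 Tuesdays

2078-11-04 is a Friday.
That's 369 days from start to end, counting both.
369 = 7 × 52 + 5, so there are 52 full weeks plus 5 extra days.
Each full week contributes one Tuesday: 52 so far.
The 5 extra days are Fri, Sat, Sun, Mon, Tue — 1 of them qualifies.
Total: 52 + 1 = 53.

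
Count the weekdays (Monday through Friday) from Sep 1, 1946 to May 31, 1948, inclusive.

Sep 1, 1946 is a Sunday.
That's 639 days from start to end, counting both.
639 = 7 × 91 + 2, so there are 91 full weeks plus 2 extra days.
Each full week contributes 5 weekdays (Mon–Fri): 91 × 5 = 455.
The 2 extra days are Sun, Mon — 1 of them qualifies.
Total: 455 + 1 = 456.

456 weekdays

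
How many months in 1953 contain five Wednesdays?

4

A month has five Wednesdays exactly when Wednesday falls within its first (length − 28) days.
Jan: 31 days, starts Thu → 5 of Thu, Fri, Sat
Feb: 28 days, starts Sun → 5 of (none)
Mar: 31 days, starts Sun → 5 of Sun, Mon, Tue
Apr: 30 days, starts Wed → 5 of Wed, Thu ✓
May: 31 days, starts Fri → 5 of Fri, Sat, Sun
Jun: 30 days, starts Mon → 5 of Mon, Tue
Jul: 31 days, starts Wed → 5 of Wed, Thu, Fri ✓
Aug: 31 days, starts Sat → 5 of Sat, Sun, Mon
Sep: 30 days, starts Tue → 5 of Tue, Wed ✓
Oct: 31 days, starts Thu → 5 of Thu, Fri, Sat
Nov: 30 days, starts Sun → 5 of Sun, Mon
Dec: 31 days, starts Tue → 5 of Tue, Wed, Thu ✓
Months with five Wednesdays: Apr, Jul, Sep, Dec.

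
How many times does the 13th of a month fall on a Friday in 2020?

The 13th falls on a Friday when the month's 13th has weekday Fri.
Jan 13 is Mon; Feb 13 is Thu; Mar 13 is Fri ✓; Apr 13 is Mon; May 13 is Wed; Jun 13 is Sat; Jul 13 is Mon; Aug 13 is Thu; Sep 13 is Sun; Oct 13 is Tue; Nov 13 is Fri ✓; Dec 13 is Sun.
Friday the 13ths: Mar, Nov.

2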